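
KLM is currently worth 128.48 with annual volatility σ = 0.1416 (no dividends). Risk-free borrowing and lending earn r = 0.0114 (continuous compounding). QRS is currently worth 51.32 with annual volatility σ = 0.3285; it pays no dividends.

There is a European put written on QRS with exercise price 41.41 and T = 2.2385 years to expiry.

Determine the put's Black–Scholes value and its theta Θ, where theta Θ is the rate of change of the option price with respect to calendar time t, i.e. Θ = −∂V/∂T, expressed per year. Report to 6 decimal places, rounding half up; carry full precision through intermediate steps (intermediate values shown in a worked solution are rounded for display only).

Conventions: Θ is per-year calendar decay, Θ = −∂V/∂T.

price = 4.436612
Θ = -1.530625

σ√T = 0.3285·√2.2385 = 0.491489
d₁ = (ln(S/K) + (r+σ²/2)T) / (σ√T) = (ln(51.32/41.41) + (0.0114+0.3285²/2)·2.2385) / 0.491489 = (0.214558 + 0.146300) / 0.491489 = 0.734213
d₂ = d₁ − σ√T = 0.734213 − 0.491489 = 0.242724
e^{−rT} = 0.974804
N(−d₁) = 0.231409,  N(−d₂) = 0.404110
Put price V = K·e^{−rT}·N(−d₂) − S·N(−d₁) = 16.312542 − 11.875930 = 4.436612
φ(d₁) = (1/√(2π))·e^{−d₁²/2} = 0.304686
Θ = −S·φ(d₁)·σ/(2√T) + r·K·e^{−rT}·N(−d₂) = −1.716588 + 0.185963 = -1.530625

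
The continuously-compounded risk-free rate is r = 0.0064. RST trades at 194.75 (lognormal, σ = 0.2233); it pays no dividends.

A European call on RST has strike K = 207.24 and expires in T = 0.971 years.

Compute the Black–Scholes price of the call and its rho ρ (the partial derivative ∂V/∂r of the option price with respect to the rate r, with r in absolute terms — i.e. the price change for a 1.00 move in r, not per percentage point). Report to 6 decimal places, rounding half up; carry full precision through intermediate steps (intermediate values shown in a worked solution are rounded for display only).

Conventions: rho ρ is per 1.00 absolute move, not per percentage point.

σ√T = 0.2233·√0.971 = 0.220038
d₁ = (ln(S/K) + (r+σ²/2)T) / (σ√T) = (ln(194.75/207.24) + (0.0064+0.2233²/2)·0.971) / 0.220038 = (-0.062161 + 0.030423) / 0.220038 = -0.144239
d₂ = d₁ − σ√T = -0.144239 − 0.220038 = -0.364277
e^{−rT} = 0.993805
N(d₁) = 0.442656,  N(d₂) = 0.357826
Call price V = S·N(d₁) − K·e^{−rT}·N(d₂) = 86.207261 − 73.696374 = 12.510887
ρ = K·T·e^{−rT}·N(d₂) = 71.559179

price = 12.510887
ρ = 71.559179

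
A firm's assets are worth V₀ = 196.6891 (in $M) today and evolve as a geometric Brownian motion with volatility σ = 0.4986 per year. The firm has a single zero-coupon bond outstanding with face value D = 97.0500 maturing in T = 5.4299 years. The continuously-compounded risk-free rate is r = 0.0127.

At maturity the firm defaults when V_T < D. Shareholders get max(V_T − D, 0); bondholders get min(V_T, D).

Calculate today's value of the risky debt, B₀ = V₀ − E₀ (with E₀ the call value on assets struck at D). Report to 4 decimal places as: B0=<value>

Equity is a call on the firm's assets struck at D = 97.0500:
d₁ = [ln(V₀/D) + (r + σ²/2)T] / (σ√T)
   = [ln(196.6891/97.0500) + (0.0127 + 0.5·0.4986²)·5.4299] / (0.4986·√5.4299)
   = [0.706398 + 0.743902] / 1.161845 = 1.248273
d₂ = d₁ − σ√T = 1.248273 − 1.161845 = 0.086428
N(d₁) = 0.894034,  N(d₂) = 0.534437,  e^(−rT) = 0.933364
E₀ = V₀·N(d₁) − D·e^(−rT)·N(d₂)
   = 196.6891·0.894034 − 97.0500·0.933364·0.534437 = 127.435932
B₀ = V₀ − E₀ = 196.6891 − 127.435932 = 69.253168

B0=69.2532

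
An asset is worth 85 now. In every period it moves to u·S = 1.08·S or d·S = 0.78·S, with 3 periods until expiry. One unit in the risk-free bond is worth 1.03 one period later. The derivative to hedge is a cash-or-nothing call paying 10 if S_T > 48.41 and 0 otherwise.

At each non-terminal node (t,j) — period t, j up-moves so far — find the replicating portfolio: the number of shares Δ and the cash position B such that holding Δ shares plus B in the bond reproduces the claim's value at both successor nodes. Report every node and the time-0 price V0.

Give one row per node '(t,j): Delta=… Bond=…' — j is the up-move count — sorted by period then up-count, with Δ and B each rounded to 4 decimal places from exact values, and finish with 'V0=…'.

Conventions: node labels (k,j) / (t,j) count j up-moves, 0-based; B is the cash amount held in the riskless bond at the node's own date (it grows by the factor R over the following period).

The replicating-portfolio and risk-neutral prices coincide; use p* = (1.03−0.78)/(1.08−0.78) = 0.8333 for the latter.
At maturity the claim pays: V(3,0)=0.0000, V(3,1)=10.0000, V(3,2)=10.0000, V(3,3)=10.0000
(2,0): S=51.7140. Δ = (V_up−V_dn)/(S_up−S_dn) = (10.0000−0.0000)/(55.8511−40.3369) = 0.6446. V = [p*·10.0000 + (1−p*)·0.0000]/1.03 = 8.0906. B = V − Δ·S = -25.2427.
(2,1): S=71.6040. Δ = (V_up−V_dn)/(S_up−S_dn) = (10.0000−10.0000)/(77.3323−55.8511) = 0.0000. V = [p*·10.0000 + (1−p*)·10.0000]/1.03 = 9.7087. B = V − Δ·S = 9.7087.
(2,2): S=99.1440. Δ = (V_up−V_dn)/(S_up−S_dn) = (10.0000−10.0000)/(107.0755−77.3323) = 0.0000. V = [p*·10.0000 + (1−p*)·10.0000]/1.03 = 9.7087. B = V − Δ·S = 9.7087.
(1,0): S=66.3000. Δ = (V_up−V_dn)/(S_up−S_dn) = (9.7087−8.0906)/(71.6040−51.7140) = 0.0814. V = [p*·9.7087 + (1−p*)·8.0906]/1.03 = 9.1641. B = V − Δ·S = 3.7704.
(1,1): S=91.8000. Δ = (V_up−V_dn)/(S_up−S_dn) = (9.7087−9.7087)/(99.1440−71.6040) = 0.0000. V = [p*·9.7087 + (1−p*)·9.7087]/1.03 = 9.4260. B = V − Δ·S = 9.4260.
(0,0): S=85.0000. Δ = (V_up−V_dn)/(S_up−S_dn) = (9.4260−9.1641)/(91.8000−66.3000) = 0.0103. V = [p*·9.4260 + (1−p*)·9.1641]/1.03 = 9.1090. B = V − Δ·S = 8.2363.
Verification: the root portfolio costs Δ(0,0)·S0 + B(0,0) = 9.1090, matching V0.

(0,0): Delta=0.0103 Bond=8.2363
(1,0): Delta=0.0814 Bond=3.7704
(1,1): Delta=0.0000 Bond=9.4260
(2,0): Delta=0.6446 Bond=-25.2427
(2,1): Delta=0.0000 Bond=9.7087
(2,2): Delta=0.0000 Bond=9.7087
V0=9.1090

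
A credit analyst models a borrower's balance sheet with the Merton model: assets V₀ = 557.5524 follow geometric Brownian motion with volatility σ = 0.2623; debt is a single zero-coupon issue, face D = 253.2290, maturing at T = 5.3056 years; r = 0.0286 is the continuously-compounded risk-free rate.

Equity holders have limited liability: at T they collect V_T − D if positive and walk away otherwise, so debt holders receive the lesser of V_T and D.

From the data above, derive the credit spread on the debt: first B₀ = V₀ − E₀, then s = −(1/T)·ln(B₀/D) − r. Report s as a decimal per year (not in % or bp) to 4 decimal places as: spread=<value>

spread=0.0046

Equity is a call on the firm's assets struck at D = 253.2290:
d₁ = [ln(V₀/D) + (r + σ²/2)T] / (σ√T)
   = [ln(557.5524/253.2290) + (0.0286 + 0.5·0.2623²)·5.3056] / (0.2623·√5.3056)
   = [0.789262 + 0.334256] / 0.604179 = 1.859579
d₂ = d₁ − σ√T = 1.859579 − 0.604179 = 1.255400
N(d₁) = 0.968527,  N(d₂) = 0.895333,  e^(−rT) = 0.859212
E₀ = V₀·N(d₁) − D·e^(−rT)·N(d₂)
   = 557.5524·0.968527 − 253.2290·0.859212·0.895333 = 345.200640
B₀ = V₀ − E₀ = 557.5524 − 345.200640 = 212.351760
spread = −(1/T)·ln(B₀/D) − r = −(1/5.3056)·ln(212.351760/253.2290) − 0.0286 = 0.00458194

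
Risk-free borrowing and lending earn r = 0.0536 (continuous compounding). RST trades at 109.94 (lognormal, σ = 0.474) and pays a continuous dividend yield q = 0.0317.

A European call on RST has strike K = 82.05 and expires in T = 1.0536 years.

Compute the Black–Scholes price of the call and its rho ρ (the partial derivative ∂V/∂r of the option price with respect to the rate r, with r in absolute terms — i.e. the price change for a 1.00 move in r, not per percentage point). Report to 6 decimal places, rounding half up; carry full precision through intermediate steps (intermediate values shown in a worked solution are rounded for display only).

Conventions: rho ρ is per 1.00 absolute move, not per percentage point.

price = 35.550331
ρ = 53.715870

σ√T = 0.474·√1.0536 = 0.486537
d₁ = (ln(S/K) + (r−q+σ²/2)T) / (σ√T) = (ln(109.94/82.05) + (0.0536−0.0317+0.474²/2)·1.0536) / 0.486537 = (0.292606 + 0.141433) / 0.486537 = 0.892098
d₂ = d₁ − σ√T = 0.892098 − 0.486537 = 0.405561
e^{−rT} = 0.945092
e^{−qT} = 0.967152
N(d₁) = 0.813830,  N(d₂) = 0.657467
Call price V = S·e^{−qT}·N(d₁) − K·e^{−rT}·N(d₂) = 86.533503 − 50.983172 = 35.550331
ρ = K·T·e^{−rT}·N(d₂) = 53.715870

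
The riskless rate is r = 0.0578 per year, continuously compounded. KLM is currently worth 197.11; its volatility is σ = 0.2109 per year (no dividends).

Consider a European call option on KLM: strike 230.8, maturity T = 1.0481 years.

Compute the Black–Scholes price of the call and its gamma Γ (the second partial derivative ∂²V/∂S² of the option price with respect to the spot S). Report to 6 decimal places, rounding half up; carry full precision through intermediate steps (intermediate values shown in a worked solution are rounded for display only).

σ√T = 0.2109·√1.0481 = 0.215913
d₁ = (ln(S/K) + (r+σ²/2)T) / (σ√T) = (ln(197.11/230.8) + (0.0578+0.2109²/2)·1.0481) / 0.215913 = (-0.157790 + 0.083889) / 0.215913 = -0.342269
d₂ = d₁ − σ√T = -0.342269 − 0.215913 = -0.558182
e^{−rT} = 0.941218
N(d₁) = 0.366074,  N(d₂) = 0.288360
Call price V = S·N(d₁) − K·e^{−rT}·N(d₂) = 72.156856 − 62.641368 = 9.515488
φ(d₁) = (1/√(2π))·e^{−d₁²/2} = 0.376246
Γ = φ(d₁) / (S·σ·√T) = 0.008841

price = 9.515488
Γ = 0.008841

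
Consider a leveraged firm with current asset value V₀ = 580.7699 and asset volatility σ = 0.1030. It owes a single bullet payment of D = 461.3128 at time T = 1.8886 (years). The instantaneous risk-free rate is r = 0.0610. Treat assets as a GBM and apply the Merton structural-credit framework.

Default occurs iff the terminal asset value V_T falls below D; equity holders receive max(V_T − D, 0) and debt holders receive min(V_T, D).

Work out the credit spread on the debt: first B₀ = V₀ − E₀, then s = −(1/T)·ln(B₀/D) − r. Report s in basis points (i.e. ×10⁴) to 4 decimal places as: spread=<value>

Apply the equity-as-call identities (strike 461.3128, horizon 1.8886 years):
d₁ = [ln(V₀/D) + (r + σ²/2)T] / (σ√T)
   = [ln(580.7699/461.3128) + (0.0610 + 0.5·0.1030²)·1.8886] / (0.1030·√1.8886)
   = [0.230278 + 0.125223] / 0.141549 = 2.511502
d₂ = d₁ − σ√T = 2.511502 − 0.141549 = 2.369953
N(d₁) = 0.993989,  N(d₂) = 0.991105,  e^(−rT) = 0.891184
E₀ = V₀·N(d₁) − D·e^(−rT)·N(d₂)
   = 580.7699·0.993989 − 461.3128·0.891184·0.991105 = 169.821380
B₀ = V₀ − E₀ = 580.7699 − 169.821380 = 410.948520
spread = −(1/T)·ln(B₀/D) − r = −(1/1.8886)·ln(410.948520/461.3128) − 0.0610 = 0.00021380
in basis points: 0.00021380 × 10⁴ = 2.1380 bp

spread=2.1380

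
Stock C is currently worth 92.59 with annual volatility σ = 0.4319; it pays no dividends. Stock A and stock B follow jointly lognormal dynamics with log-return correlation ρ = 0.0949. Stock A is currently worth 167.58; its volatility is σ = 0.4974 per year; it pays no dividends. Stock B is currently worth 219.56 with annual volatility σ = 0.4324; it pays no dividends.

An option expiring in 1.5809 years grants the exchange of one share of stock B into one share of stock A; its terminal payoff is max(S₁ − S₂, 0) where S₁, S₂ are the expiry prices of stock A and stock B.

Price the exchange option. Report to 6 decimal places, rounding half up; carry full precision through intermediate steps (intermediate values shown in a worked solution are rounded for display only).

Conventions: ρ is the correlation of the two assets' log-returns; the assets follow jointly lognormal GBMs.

exchange price = 36.628073

σ_eff = √(σ₁² + σ₂² − 2ρσ₁σ₂) = √(0.4974² + 0.4324² − 2·0.0949·0.4974·0.4324) = 0.627340
d₁ = (ln(S₁/S₂) + (q₂ − q₁ + σ_eff²/2)T) / (σ_eff√T) = (ln(167.58/219.56) + (0.0 − 0.0 + 0.196778)·1.5809) / 0.788778 = 0.051879
d₂ = d₁ − σ_eff√T = 0.051879 − 0.788778 = -0.736899
N(d₁) = 0.520687,  N(d₂) = 0.230592
V = S₁·e^{−q₁T}·N(d₁) − S₂·e^{−q₂T}·N(d₂) = 87.256797 − 50.628724 = 36.628073
Key observation: pricing in stock B-units makes this a unit-strike call on the ratio S₁/S₂ — the risk-free rate cancels and cannot affect the value.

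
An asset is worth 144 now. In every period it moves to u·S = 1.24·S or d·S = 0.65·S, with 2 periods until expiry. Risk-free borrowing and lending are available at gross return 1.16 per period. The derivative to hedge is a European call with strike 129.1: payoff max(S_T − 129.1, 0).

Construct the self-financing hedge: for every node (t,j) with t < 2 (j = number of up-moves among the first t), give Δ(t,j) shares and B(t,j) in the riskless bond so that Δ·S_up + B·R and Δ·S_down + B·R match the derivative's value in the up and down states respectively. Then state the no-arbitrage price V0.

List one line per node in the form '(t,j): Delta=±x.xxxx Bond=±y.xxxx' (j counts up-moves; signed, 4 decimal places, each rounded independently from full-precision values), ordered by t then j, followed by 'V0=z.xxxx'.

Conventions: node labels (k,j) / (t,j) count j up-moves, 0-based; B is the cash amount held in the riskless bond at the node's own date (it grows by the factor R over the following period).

(0,0): Delta=0.8097 Bond=-65.3331
(1,0): Delta=0.0000 Bond=0.0000
(1,1): Delta=0.8763 Bond=-87.6744
V0=51.2613

Risk-neutral probability p* = (R−d)/(u−d) = (1.16−0.65)/(1.24−0.65) = 0.8644.
Expiry values: V(2,0)=0.0000, V(2,1)=0.0000, V(2,2)=92.3144
Node (1,0) S=93.6000: V=(p*·0.0000+(1−p*)·0.0000)/1.16=0.0000; Δ=(0.0000−0.0000)/(116.0640−60.8400)=0.0000; B=V−Δ·S=0.0000
Node (1,1) S=178.5600: V=(p*·92.3144+(1−p*)·0.0000)/1.16=68.7907; Δ=(92.3144−0.0000)/(221.4144−116.0640)=0.8763; B=V−Δ·S=-87.6744
Node (0,0) S=144.0000: V=(p*·68.7907+(1−p*)·0.0000)/1.16=51.2613; Δ=(68.7907−0.0000)/(178.5600−93.6000)=0.8097; B=V−Δ·S=-65.3331
Sanity check at the root: Δ(0,0)·S0 + B(0,0) reproduces V0 = 51.2613.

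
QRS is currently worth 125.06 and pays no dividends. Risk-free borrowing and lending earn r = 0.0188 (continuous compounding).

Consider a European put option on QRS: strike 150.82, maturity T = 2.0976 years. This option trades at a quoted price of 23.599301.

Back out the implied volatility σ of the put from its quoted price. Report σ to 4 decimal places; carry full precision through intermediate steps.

sigma = 0.1395

At σ = 0.1395 the Black–Scholes value reproduces the quote:
σ√T = 0.1395·√2.0976 = 0.202039
d₁ = (ln(S/K) + (r+σ²/2)T) / (σ√T) = (ln(125.06/150.82) + (0.0188+0.1395²/2)·2.0976) / 0.202039 = (-0.187293 + 0.059845) / 0.202039 = -0.630812
d₂ = d₁ − σ√T = -0.630812 − 0.202039 = -0.832851
e^{−rT} = 0.961333
N(−d₁) = 0.735918,  N(−d₂) = 0.797536
V = K·e^{−rT}·N(−d₂) − S·N(−d₁) = 115.633228 − 92.033926 = 23.599301 (equal to the quote); since ∂V/∂σ > 0 for all σ, the implied volatility is unique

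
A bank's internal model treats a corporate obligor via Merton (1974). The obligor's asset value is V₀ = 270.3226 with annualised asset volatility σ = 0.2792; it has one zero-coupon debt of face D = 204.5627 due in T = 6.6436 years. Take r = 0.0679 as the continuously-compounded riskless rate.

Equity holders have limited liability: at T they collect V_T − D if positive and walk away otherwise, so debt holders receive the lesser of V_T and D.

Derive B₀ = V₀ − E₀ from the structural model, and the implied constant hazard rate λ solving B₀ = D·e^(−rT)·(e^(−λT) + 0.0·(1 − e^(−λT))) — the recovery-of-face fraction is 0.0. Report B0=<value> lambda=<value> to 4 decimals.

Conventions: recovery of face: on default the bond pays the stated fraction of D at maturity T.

With assets at 270.3226 and a single debt payment of 204.5627 at 6.6436 years:
d₁ = [ln(V₀/D) + (r + σ²/2)T] / (σ√T)
   = [ln(270.3226/204.5627) + (0.0679 + 0.5·0.2792²)·6.6436] / (0.2792·√6.6436)
   = [0.278742 + 0.710044] / 0.719643 = 1.373994
d₂ = d₁ − σ√T = 1.373994 − 0.719643 = 0.654351
N(d₁) = 0.915278,  N(d₂) = 0.743557,  e^(−rT) = 0.636927
E₀ = V₀·N(d₁) − D·e^(−rT)·N(d₂)
   = 270.3226·0.915278 − 204.5627·0.636927·0.743557 = 150.541232
B₀ = V₀ − E₀ = 270.3226 − 150.541232 = 119.781368
e^(−λT) = (B₀·e^(rT)/D − 0)/(1 − 0) = (119.7814·1.570039/204.5627 − 0)/1 = 0.91933410
λ = −ln(0.91933410)/6.6436 = 0.012660

B0=119.7814 lambda=0.0127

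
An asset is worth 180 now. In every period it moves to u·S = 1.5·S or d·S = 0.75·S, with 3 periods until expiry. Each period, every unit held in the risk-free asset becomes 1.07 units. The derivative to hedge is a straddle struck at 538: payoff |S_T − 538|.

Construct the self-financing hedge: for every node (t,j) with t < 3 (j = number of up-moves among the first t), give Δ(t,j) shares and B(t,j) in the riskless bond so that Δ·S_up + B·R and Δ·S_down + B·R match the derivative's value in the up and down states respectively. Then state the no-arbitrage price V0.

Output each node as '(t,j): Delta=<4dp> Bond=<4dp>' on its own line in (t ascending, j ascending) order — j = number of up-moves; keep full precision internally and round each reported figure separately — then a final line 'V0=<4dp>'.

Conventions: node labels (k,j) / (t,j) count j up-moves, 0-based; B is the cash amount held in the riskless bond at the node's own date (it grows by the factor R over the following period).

Under the risk-neutral measure, an up-move has probability p* = (R−d)/(u−d) = 0.4267 and values discount at R = 1.07.
Terminal payoffs: V(3,0)=462.0625, V(3,1)=386.1250, V(3,2)=234.2500, V(3,3)=69.5000
(2,0): S=101.2500. Δ = (V_up−V_dn)/(S_up−S_dn) = (386.1250−462.0625)/(151.8750−75.9375) = -1.0000. V = [p*·386.1250 + (1−p*)·462.0625]/1.07 = 401.5537. B = V − Δ·S = 502.8037.
(2,1): S=202.5000. Δ = (V_up−V_dn)/(S_up−S_dn) = (234.2500−386.1250)/(303.7500−151.8750) = -1.0000. V = [p*·234.2500 + (1−p*)·386.1250]/1.07 = 300.3037. B = V − Δ·S = 502.8037.
(2,2): S=405.0000. Δ = (V_up−V_dn)/(S_up−S_dn) = (69.5000−234.2500)/(607.5000−303.7500) = -0.5424. V = [p*·69.5000 + (1−p*)·234.2500]/1.07 = 153.2305. B = V − Δ·S = 372.8972.
(1,0): S=135.0000. Δ = (V_up−V_dn)/(S_up−S_dn) = (300.3037−401.5537)/(202.5000−101.2500) = -1.0000. V = [p*·300.3037 + (1−p*)·401.5537]/1.07 = 334.9100. B = V − Δ·S = 469.9100.
(1,1): S=270.0000. Δ = (V_up−V_dn)/(S_up−S_dn) = (153.2305−300.3037)/(405.0000−202.5000) = -0.7263. V = [p*·153.2305 + (1−p*)·300.3037]/1.07 = 222.0117. B = V − Δ·S = 418.1093.
(0,0): S=180.0000. Δ = (V_up−V_dn)/(S_up−S_dn) = (222.0117−334.9100)/(270.0000−135.0000) = -0.8363. V = [p*·222.0117 + (1−p*)·334.9100]/1.07 = 267.9814. B = V − Δ·S = 418.5125.
As a check, the time-0 holding Δ(0,0)·S0 + B(0,0) comes to 267.9814 — exactly V0.

(0,0): Delta=-0.8363 Bond=418.5125
(1,0): Delta=-1.0000 Bond=469.9100
(1,1): Delta=-0.7263 Bond=418.1093
(2,0): Delta=-1.0000 Bond=502.8037
(2,1): Delta=-1.0000 Bond=502.8037
(2,2): Delta=-0.5424 Bond=372.8972
V0=267.9814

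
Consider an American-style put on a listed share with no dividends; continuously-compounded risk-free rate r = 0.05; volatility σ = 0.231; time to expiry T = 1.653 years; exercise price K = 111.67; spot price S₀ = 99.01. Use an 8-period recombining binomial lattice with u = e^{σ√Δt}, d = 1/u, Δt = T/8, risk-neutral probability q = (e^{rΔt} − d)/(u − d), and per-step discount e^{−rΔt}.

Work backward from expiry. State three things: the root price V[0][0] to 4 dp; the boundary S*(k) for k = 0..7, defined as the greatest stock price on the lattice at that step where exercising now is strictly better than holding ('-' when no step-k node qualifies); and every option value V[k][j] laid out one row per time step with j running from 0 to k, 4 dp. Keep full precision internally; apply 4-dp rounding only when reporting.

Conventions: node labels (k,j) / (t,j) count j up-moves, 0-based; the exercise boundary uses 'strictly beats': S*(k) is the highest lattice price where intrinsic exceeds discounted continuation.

price = 16.0429
boundary = - - 80.2554 89.1408 80.2554 89.1408 80.2554 89.1408
tree:
16.0429
22.8129 10.1900
31.4146 15.4249 5.6204
39.4143 22.5292 9.2550 2.4188
46.6167 31.4146 14.7433 4.4359 0.6282
53.1011 39.4143 22.5292 7.9386 1.3310 0.0000
58.9392 46.6167 31.4146 13.7267 2.8200 0.0000 0.0000
64.1953 53.1011 39.4143 22.5292 5.9751 0.0000 0.0000 0.0000
68.9275 58.9392 46.6167 31.4146 12.6600 0.0000 0.0000 0.0000 0.0000

Δt=0.20663, u=1.11071, d=0.90032, q=0.52313, disc=e^(-rΔt)=0.98972
k=8 terminal: V=max(K-S,0) → 68.9275 58.9392 46.6167 31.4146 12.6600 0.0000 0.0000 0.0000 0.0000
k=7: j=0 S=47.4747 intr=64.1953 cont=63.0475 V=64.1953[EX]; j=1 S=58.5689 intr=53.1011 cont=51.9534 V=53.1011[EX]; j=2 S=72.2557 intr=39.4143 cont=38.2666 V=39.4143[EX]; j=3 S=89.1408 intr=22.5292 cont=21.3814 V=22.5292[EX]; j=4 S=109.9718 intr=1.6982 cont=5.9751 V=5.9751[hold]; j=5 S=135.6708 intr=0.0000 cont=0.0000 V=0.0000[hold]; j=6 S=167.3752 intr=0.0000 cont=0.0000 V=0.0000[hold]; j=7 S=206.4885 intr=0.0000 cont=0.0000 V=0.0000[hold]  S*(7)=89.1408
k=6: j=0 S=52.7308 intr=58.9392 cont=57.7914 V=58.9392[EX]; j=1 S=65.0533 intr=46.6167 cont=45.4689 V=46.6167[EX]; j=2 S=80.2554 intr=31.4146 cont=30.2668 V=31.4146[EX]; j=3 S=99.0100 intr=12.6600 cont=13.7267 V=13.7267[hold]; j=4 S=122.1473 intr=0.0000 cont=2.8200 V=2.8200[hold]; j=5 S=150.6915 intr=0.0000 cont=0.0000 V=0.0000[hold]; j=6 S=185.9060 intr=0.0000 cont=0.0000 V=0.0000[hold]  S*(6)=80.2554
k=5: j=0 S=58.5689 intr=53.1011 cont=51.9534 V=53.1011[EX]; j=1 S=72.2557 intr=39.4143 cont=38.2666 V=39.4143[EX]; j=2 S=89.1408 intr=22.5292 cont=21.9337 V=22.5292[EX]; j=3 S=109.9718 intr=1.6982 cont=7.9386 V=7.9386[hold]; j=4 S=135.6708 intr=0.0000 cont=1.3310 V=1.3310[hold]; j=5 S=167.3752 intr=0.0000 cont=0.0000 V=0.0000[hold]  S*(5)=89.1408
k=4: j=0 S=65.0533 intr=46.6167 cont=45.4689 V=46.6167[EX]; j=1 S=80.2554 intr=31.4146 cont=30.2668 V=31.4146[EX]; j=2 S=99.0100 intr=12.6600 cont=14.7433 V=14.7433[hold]; j=3 S=122.1473 intr=0.0000 cont=4.4359 V=4.4359[hold]; j=4 S=150.6915 intr=0.0000 cont=0.6282 V=0.6282[hold]  S*(4)=80.2554
k=3: j=0 S=72.2557 intr=39.4143 cont=38.2666 V=39.4143[EX]; j=1 S=89.1408 intr=22.5292 cont=22.4600 V=22.5292[EX]; j=2 S=109.9718 intr=1.6982 cont=9.2550 V=9.2550[hold]; j=3 S=135.6708 intr=0.0000 cont=2.4188 V=2.4188[hold]  S*(3)=89.1408
k=2: j=0 S=80.2554 intr=31.4146 cont=30.2668 V=31.4146[EX]; j=1 S=99.0100 intr=12.6600 cont=15.4249 V=15.4249[hold]; j=2 S=122.1473 intr=0.0000 cont=5.6204 V=5.6204[hold]  S*(2)=80.2554
k=1: j=0 S=89.1408 intr=22.5292 cont=22.8129 V=22.8129[hold]; j=1 S=109.9718 intr=1.6982 cont=10.1900 V=10.1900[hold]  S*(1)=-
k=0: j=0 S=99.0100 intr=12.6600 cont=16.0429 V=16.0429[hold]  S*(0)=-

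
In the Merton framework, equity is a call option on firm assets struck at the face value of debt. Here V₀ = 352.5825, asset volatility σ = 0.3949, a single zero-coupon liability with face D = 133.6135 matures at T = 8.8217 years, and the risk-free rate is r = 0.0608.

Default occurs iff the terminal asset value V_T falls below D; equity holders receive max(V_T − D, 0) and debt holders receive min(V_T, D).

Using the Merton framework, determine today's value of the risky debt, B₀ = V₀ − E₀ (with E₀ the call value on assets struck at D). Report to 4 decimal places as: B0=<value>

B0=70.0063

With assets at 352.5825 and a single debt payment of 133.6135 at 8.8217 years:
d₁ = [ln(V₀/D) + (r + σ²/2)T] / (σ√T)
   = [ln(352.5825/133.6135) + (0.0608 + 0.5·0.3949²)·8.8217] / (0.3949·√8.8217)
   = [0.970333 + 1.224214] / 1.172906 = 1.871034
d₂ = d₁ − σ√T = 1.871034 − 1.172906 = 0.698128
N(d₁) = 0.969330,  N(d₂) = 0.757451,  e^(−rT) = 0.584874
E₀ = V₀·N(d₁) − D·e^(−rT)·N(d₂)
   = 352.5825·0.969330 − 133.6135·0.584874·0.757451 = 282.576161
B₀ = V₀ − E₀ = 352.5825 − 282.576161 = 70.006339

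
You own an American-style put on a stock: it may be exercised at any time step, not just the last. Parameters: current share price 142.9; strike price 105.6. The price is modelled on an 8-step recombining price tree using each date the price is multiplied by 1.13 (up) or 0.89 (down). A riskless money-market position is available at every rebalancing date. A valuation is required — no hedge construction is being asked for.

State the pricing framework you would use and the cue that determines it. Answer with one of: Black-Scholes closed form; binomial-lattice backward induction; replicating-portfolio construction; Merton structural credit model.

framework: binomial-lattice backward induction

Key observation: an American put (K = 105.6, S₀ = 142.9) on a 8-date tree has no closed form — the optimal stopping decision is embedded and must be resolved recursively from expiry.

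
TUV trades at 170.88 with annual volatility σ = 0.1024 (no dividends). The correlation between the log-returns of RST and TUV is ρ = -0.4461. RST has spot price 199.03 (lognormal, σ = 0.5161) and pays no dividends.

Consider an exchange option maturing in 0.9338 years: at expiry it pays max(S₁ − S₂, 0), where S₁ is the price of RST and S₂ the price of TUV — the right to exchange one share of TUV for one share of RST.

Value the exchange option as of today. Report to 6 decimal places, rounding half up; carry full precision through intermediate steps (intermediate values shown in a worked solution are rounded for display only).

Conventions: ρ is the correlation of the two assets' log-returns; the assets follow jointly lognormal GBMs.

exchange price = 55.643555

σ_eff = √(σ₁² + σ₂² − 2ρσ₁σ₂) = √(0.5161² + 0.1024² − 2·-0.4461·0.5161·0.1024) = 0.569207
d₁ = (ln(S₁/S₂) + (q₂ − q₁ + σ_eff²/2)T) / (σ_eff√T) = (ln(199.03/170.88) + (0.0 − 0.0 + 0.161998)·0.9338) / 0.550044 = 0.552262
d₂ = d₁ − σ_eff√T = 0.552262 − 0.550044 = 0.002218
N(d₁) = 0.709615,  N(d₂) = 0.500885
V = S₁·e^{−q₁T}·N(d₁) − S₂·e^{−q₂T}·N(d₂) = 141.234764 − 85.591208 = 55.643555
Key observation: the rate r is irrelevant here: denominating values in TUV turns the exchange into a ratio option on S₁/S₂, and discounting at r drops out.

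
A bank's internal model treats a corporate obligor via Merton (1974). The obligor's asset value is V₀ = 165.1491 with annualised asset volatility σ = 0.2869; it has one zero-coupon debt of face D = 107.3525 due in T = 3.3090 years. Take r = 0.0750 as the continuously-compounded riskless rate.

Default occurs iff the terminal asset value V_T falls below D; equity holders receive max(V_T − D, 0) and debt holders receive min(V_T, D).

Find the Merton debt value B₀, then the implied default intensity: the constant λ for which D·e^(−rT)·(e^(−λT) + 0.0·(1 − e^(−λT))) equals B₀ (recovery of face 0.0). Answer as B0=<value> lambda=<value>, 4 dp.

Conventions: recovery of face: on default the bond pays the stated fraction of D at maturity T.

B0=81.0343 lambda=0.0100

With assets at 165.1491 and a single debt payment of 107.3525 at 3.3090 years:
d₁ = [ln(V₀/D) + (r + σ²/2)T] / (σ√T)
   = [ln(165.1491/107.3525) + (0.0750 + 0.5·0.2869²)·3.3090] / (0.2869·√3.3090)
   = [0.430731 + 0.384360] / 0.521890 = 1.561805
d₂ = d₁ − σ√T = 1.561805 − 0.521890 = 1.039915
N(d₁) = 0.940833,  N(d₂) = 0.850810,  e^(−rT) = 0.780223
E₀ = V₀·N(d₁) − D·e^(−rT)·N(d₂)
   = 165.1491·0.940833 − 107.3525·0.780223·0.850810 = 84.114766
B₀ = V₀ − E₀ = 165.1491 − 84.114766 = 81.034334
e^(−λT) = (B₀·e^(rT)/D − 0)/(1 − 0) = (81.0343·1.281684/107.3525 − 0)/1 = 0.96747055
λ = −ln(0.96747055)/3.3090 = 0.009994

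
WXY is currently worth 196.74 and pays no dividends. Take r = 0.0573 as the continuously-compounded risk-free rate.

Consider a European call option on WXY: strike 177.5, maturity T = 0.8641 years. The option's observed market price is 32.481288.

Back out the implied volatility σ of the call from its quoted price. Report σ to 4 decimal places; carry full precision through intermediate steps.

At σ = 0.2151 the Black–Scholes value reproduces the quote:
σ√T = 0.2151·√0.8641 = 0.199950
d₁ = (ln(S/K) + (r+σ²/2)T) / (σ√T) = (ln(196.74/177.5) + (0.0573+0.2151²/2)·0.8641) / 0.199950 = (0.102912 + 0.069503) / 0.199950 = 0.862291
d₂ = d₁ − σ√T = 0.862291 − 0.199950 = 0.662340
e^{−rT} = 0.951693
N(d₁) = 0.805736,  N(d₂) = 0.746123
V = S·N(d₁) − K·e^{−rT}·N(d₂) = 158.520557 − 126.039269 = 32.481288 (the observed quote) — the price is monotone increasing in volatility, hence this σ is the only solution

sigma = 0.2151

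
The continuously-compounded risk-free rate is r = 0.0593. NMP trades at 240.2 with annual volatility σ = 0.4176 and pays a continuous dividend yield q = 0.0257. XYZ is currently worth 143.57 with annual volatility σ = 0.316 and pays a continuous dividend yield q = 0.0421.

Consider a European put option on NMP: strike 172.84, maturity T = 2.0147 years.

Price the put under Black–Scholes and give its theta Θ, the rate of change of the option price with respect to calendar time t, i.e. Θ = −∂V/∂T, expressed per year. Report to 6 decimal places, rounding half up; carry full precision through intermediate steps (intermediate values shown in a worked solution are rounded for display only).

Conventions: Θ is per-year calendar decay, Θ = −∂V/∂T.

σ√T = 0.4176·√2.0147 = 0.592742
d₁ = (ln(S/K) + (r−q+σ²/2)T) / (σ√T) = (ln(240.2/172.84) + (0.0593−0.0257+0.4176²/2)·2.0147) / 0.592742 = (0.329106 + 0.243365) / 0.592742 = 0.965801
d₂ = d₁ − σ√T = 0.965801 − 0.592742 = 0.373059
e^{−rT} = 0.887389
e^{−qT} = 0.949540
N(−d₁) = 0.167072,  N(−d₂) = 0.354552
Put price V = K·e^{−rT}·N(−d₂) − S·e^{−qT}·N(−d₁) = 54.379901 − 38.105643 = 16.274259
φ(d₁) = (1/√(2π))·e^{−d₁²/2} = 0.250243
Θ = −S·e^{−qT}·φ(d₁)·σ/(2√T) − q·S·e^{−qT}·N(−d₁) + r·K·e^{−rT}·N(−d₂) = −8.396003 − 0.979315 + 3.224728 = -6.150590

price = 16.274259
Θ = -6.150590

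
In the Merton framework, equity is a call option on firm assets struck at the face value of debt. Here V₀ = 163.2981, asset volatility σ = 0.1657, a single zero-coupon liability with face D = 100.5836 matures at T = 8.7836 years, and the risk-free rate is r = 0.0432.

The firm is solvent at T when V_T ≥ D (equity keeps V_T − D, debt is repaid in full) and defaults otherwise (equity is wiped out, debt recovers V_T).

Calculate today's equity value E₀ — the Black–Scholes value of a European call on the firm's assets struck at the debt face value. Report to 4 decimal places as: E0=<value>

With assets at 163.2981 and a single debt payment of 100.5836 at 8.7836 years:
d₁ = [ln(V₀/D) + (r + σ²/2)T] / (σ√T)
   = [ln(163.2981/100.5836) + (0.0432 + 0.5·0.1657²)·8.7836] / (0.1657·√8.7836)
   = [0.484588 + 0.500035] / 0.491087 = 2.004985
d₂ = d₁ − σ√T = 2.004985 − 0.491087 = 1.513898
N(d₁) = 0.977518,  N(d₂) = 0.934974,  e^(−rT) = 0.684237
E₀ = V₀·N(d₁) − D·e^(−rT)·N(d₂)
   = 163.2981·0.977518 − 100.5836·0.684237·0.934974 = 95.279075

E0=95.2791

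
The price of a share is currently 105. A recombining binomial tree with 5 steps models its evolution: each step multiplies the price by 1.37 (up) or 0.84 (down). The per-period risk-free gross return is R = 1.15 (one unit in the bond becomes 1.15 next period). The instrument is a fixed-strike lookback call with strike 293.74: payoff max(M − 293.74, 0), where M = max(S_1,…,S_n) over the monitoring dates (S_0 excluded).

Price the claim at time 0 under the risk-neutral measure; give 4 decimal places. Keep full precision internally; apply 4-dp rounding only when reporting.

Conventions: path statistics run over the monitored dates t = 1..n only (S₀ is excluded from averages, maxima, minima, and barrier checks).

Set p* = 0.5849 (from d < R < u); the path-dependent value is the discounted p*-expectation over all price paths.
Enumerate all 2^5 = 32 price paths (U = up ×1.37, D = down ×0.84); each path with k up-moves has probability p*^k·(1−p*)^(5−k).
DDDDD: M=88.2000, payoff=0.0000, prob=0.012323
UDDDD: M=143.8500, payoff=0.0000, prob=0.017365
DUDDD: M=120.8340, payoff=0.0000, prob=0.017365
UUDDD: M=197.0745, payoff=0.0000, prob=0.024469
DDUDD: M=101.5006, payoff=0.0000, prob=0.017365
UDUDD: M=165.5426, payoff=0.0000, prob=0.024469
DUUDD: M=165.5426, payoff=0.0000, prob=0.024469
UUUDD: M=269.9921, payoff=0.0000, prob=0.034479
DDDUD: M=88.2000, payoff=0.0000, prob=0.017365
UDDUD: M=143.8500, payoff=0.0000, prob=0.024469
DUDUD: M=139.0558, payoff=0.0000, prob=0.024469
UUDUD: M=226.7933, payoff=0.0000, prob=0.034479
DDUUD: M=139.0558, payoff=0.0000, prob=0.024469
UDUUD: M=226.7933, payoff=0.0000, prob=0.034479
DUUUD: M=226.7933, payoff=0.0000, prob=0.034479
UUUUD: M=369.8891, payoff=76.1491, prob=0.048584
DDDDU: M=88.2000, payoff=0.0000, prob=0.017365
UDDDU: M=143.8500, payoff=0.0000, prob=0.024469
DUDDU: M=120.8340, payoff=0.0000, prob=0.024469
UUDDU: M=197.0745, payoff=0.0000, prob=0.034479
DDUDU: M=116.8068, payoff=0.0000, prob=0.024469
UDUDU: M=190.5064, payoff=0.0000, prob=0.034479
DUUDU: M=190.5064, payoff=0.0000, prob=0.034479
UUUDU: M=310.7069, payoff=16.9669, prob=0.048584
DDDUU: M=116.8068, payoff=0.0000, prob=0.024469
UDDUU: M=190.5064, payoff=0.0000, prob=0.034479
DUDUU: M=190.5064, payoff=0.0000, prob=0.034479
UUDUU: M=310.7069, payoff=16.9669, prob=0.048584
DDUUU: M=190.5064, payoff=0.0000, prob=0.034479
UDUUU: M=310.7069, payoff=16.9669, prob=0.048584
DUUUU: M=310.7069, payoff=16.9669, prob=0.048584
UUUUU: M=506.7481, payoff=213.0081, prob=0.068459
Price = Σ prob·payoff / R^5 = 21.579126 / 2.011357 = 10.7286

price = 10.7286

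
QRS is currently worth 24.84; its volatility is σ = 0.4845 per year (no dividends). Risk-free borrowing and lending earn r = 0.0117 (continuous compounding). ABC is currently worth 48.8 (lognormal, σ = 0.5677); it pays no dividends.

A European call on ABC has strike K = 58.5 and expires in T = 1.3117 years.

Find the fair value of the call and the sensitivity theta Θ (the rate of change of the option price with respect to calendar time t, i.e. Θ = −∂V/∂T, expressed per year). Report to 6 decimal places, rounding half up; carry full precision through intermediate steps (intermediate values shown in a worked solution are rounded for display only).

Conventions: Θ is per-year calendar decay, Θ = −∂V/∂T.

price = 9.579558
Θ = -5.002586

σ√T = 0.5677·√1.3117 = 0.650184
d₁ = (ln(S/K) + (r+σ²/2)T) / (σ√T) = (ln(48.8/58.5) + (0.0117+0.5677²/2)·1.3117) / 0.650184 = (-0.181296 + 0.226716) / 0.650184 = 0.069857
d₂ = d₁ − σ√T = 0.069857 − 0.650184 = -0.580327
e^{−rT} = 0.984770
N(d₁) = 0.527846,  N(d₂) = 0.280847
Call price V = S·N(d₁) − K·e^{−rT}·N(d₂) = 25.758899 − 16.179341 = 9.579558
φ(d₁) = (1/√(2π))·e^{−d₁²/2} = 0.397970
Θ = −S·φ(d₁)·σ/(2√T) − r·K·e^{−rT}·N(d₂) = −4.813288 − 0.189298 = -5.002586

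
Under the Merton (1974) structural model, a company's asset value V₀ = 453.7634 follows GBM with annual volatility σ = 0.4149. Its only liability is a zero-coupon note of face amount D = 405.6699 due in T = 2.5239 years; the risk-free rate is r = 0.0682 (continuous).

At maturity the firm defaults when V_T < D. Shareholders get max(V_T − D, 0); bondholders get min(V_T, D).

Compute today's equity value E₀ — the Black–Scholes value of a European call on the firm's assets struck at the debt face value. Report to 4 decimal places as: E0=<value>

Apply the equity-as-call identities (strike 405.6699, horizon 2.5239 years):
d₁ = [ln(V₀/D) + (r + σ²/2)T] / (σ√T)
   = [ln(453.7634/405.6699) + (0.0682 + 0.5·0.4149²)·2.5239] / (0.4149·√2.5239)
   = [0.112036 + 0.389365] / 0.659143 = 0.760686
d₂ = d₁ − σ√T = 0.760686 − 0.659143 = 0.101543
N(d₁) = 0.776578,  N(d₂) = 0.540440,  e^(−rT) = 0.841870
E₀ = V₀·N(d₁) − D·e^(−rT)·N(d₂)
   = 453.7634·0.776578 − 405.6699·0.841870·0.540440 = 167.810678

E0=167.8107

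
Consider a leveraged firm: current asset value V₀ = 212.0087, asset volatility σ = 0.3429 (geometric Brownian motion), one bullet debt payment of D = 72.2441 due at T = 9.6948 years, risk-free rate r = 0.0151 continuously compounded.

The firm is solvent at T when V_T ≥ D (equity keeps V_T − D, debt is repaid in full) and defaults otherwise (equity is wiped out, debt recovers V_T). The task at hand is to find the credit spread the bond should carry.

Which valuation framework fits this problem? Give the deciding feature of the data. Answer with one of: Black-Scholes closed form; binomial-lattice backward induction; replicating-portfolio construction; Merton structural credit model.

Key observation: with the firm-asset dynamics (V₀ = 212.0087) and a single zero-coupon liability of face 72.2441 given, debt value, spread, and default probability all derive from the option view of the balance sheet.

framework: Merton structural credit model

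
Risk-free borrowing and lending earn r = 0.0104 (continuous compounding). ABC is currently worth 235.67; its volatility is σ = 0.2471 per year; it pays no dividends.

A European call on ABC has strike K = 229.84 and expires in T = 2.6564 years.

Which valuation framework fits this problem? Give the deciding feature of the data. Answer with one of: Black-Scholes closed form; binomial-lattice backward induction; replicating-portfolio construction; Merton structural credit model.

framework: Black-Scholes closed form

Key observation: the strike-229.84 call on ABC is European-exercise on a continuously-modelled lognormal underlying, so its value is a single closed-form evaluation.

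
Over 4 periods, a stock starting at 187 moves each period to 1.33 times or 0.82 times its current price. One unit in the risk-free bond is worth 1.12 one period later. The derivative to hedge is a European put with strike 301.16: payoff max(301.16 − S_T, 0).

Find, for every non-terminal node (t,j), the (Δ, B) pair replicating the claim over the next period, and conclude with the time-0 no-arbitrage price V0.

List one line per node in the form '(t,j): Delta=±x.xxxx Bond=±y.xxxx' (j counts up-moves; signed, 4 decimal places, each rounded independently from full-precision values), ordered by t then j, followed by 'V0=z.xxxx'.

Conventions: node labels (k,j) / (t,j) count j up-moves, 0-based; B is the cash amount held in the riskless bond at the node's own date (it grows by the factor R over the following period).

(0,0): Delta=-0.4690 Bond=126.4082
(1,0): Delta=-0.7898 Bond=190.7610
(1,1): Delta=-0.3306 Bond=107.1485
(2,0): Delta=-1.0000 Bond=240.0829
(2,1): Delta=-0.6991 Bond=195.1508
(2,2): Delta=-0.1716 Bond=67.4052
(3,0): Delta=-1.0000 Bond=268.8929
(3,1): Delta=-1.0000 Bond=268.8929
(3,2): Delta=-0.5692 Bond=183.3422
(3,3): Delta=0.0000 Bond=0.0000
V0=38.6963

Arbitrage-free pricing uses the up-move probability p* = (R−d)/(u−d) = 0.5882, discounting each step at R = 1.12.
Payoffs at expiry: V(4,0)=216.6132, V(4,1)=164.0293, V(4,2)=78.7406, V(4,3)=0.0000, V(4,4)=0.0000
  t=3,j=0: stock 103.1058 → up 137.1307 (V=164.0293), down 84.5468 (V=216.6132). Price 165.7870; hedge Δ=-1.0000, bond B=268.8929.
  t=3,j=1: stock 167.2326 → up 222.4194 (V=78.7406), down 137.1307 (V=164.0293). Price 101.6603; hedge Δ=-1.0000, bond B=268.8929.
  t=3,j=2: stock 271.2431 → up 360.7534 (V=0.0000), down 222.4194 (V=78.7406). Price 28.9488; hedge Δ=-0.5692, bond B=183.3422.
  t=3,j=3: stock 439.9431 → up 585.1243 (V=0.0000), down 360.7534 (V=0.0000). Price 0.0000; hedge Δ=0.0000, bond B=0.0000.
  t=2,j=0: stock 125.7388 → up 167.2326 (V=101.6603), down 103.1058 (V=165.7870). Price 114.3441; hedge Δ=-1.0000, bond B=240.0829.
  t=2,j=1: stock 203.9422 → up 271.2431 (V=28.9488), down 167.2326 (V=101.6603). Price 52.5793; hedge Δ=-0.6991, bond B=195.1508.
  t=2,j=2: stock 330.7843 → up 439.9431 (V=0.0000), down 271.2431 (V=28.9488). Price 10.6429; hedge Δ=-0.1716, bond B=67.4052.
  t=1,j=0: stock 153.3400 → up 203.9422 (V=52.5793), down 125.7388 (V=114.3441). Price 69.6534; hedge Δ=-0.7898, bond B=190.7610.
  t=1,j=1: stock 248.7100 → up 330.7843 (V=10.6429), down 203.9422 (V=52.5793). Price 24.9204; hedge Δ=-0.3306, bond B=107.1485.
  t=0,j=0: stock 187.0000 → up 248.7100 (V=24.9204), down 153.3400 (V=69.6534). Price 38.6963; hedge Δ=-0.4690, bond B=126.4082.
Verification: the root portfolio costs Δ(0,0)·S0 + B(0,0) = 38.6963, matching V0.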